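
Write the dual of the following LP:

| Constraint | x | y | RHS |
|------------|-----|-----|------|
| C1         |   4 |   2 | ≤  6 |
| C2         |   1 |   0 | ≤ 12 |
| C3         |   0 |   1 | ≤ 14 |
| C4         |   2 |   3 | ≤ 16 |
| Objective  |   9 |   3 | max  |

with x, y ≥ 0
Minimize: z = 6y1 + 12y2 + 14y3 + 16y4

Subject to:
  C1: -4y1 - y2 - 2y4 ≤ -9
  C2: -2y1 - y3 - 3y4 ≤ -3
  y1, y2, y3, y4 ≥ 0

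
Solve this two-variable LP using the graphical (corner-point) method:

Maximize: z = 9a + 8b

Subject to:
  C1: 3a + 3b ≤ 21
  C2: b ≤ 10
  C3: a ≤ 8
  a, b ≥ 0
a = 7, b = 0, z = 63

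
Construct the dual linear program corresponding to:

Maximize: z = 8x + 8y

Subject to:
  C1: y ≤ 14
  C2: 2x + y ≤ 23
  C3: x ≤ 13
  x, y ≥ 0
Minimize: z = 14y1 + 23y2 + 13y3

Subject to:
  C1: -2y2 - y3 ≤ -8
  C2: -y1 - y2 ≤ -8
  y1, y2, y3 ≥ 0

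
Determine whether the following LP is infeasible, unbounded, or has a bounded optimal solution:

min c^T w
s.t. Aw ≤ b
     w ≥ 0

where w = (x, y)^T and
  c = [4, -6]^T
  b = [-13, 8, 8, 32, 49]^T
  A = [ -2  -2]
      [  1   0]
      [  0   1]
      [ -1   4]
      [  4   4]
The point (0, 8) satisfies every constraint, so the LP is feasible; the constraints give x ≤ 8 and y ≤ 8, which with x, y ≥ 0 keep the feasible region inside a bounded box. A feasible, bounded LP attains a finite optimum at a vertex.

Evaluating z = 4x - 6y at each vertex:
  (6.5, 0): z = 26
  (8, 0): z = 32
  (8, 4.25): z = 6.5
  (4.25, 8): z = -31
  (0, 8): z = -48
  (0, 6.5): z = -39

The LP has an optimal solution: (0, 8) with z = -48.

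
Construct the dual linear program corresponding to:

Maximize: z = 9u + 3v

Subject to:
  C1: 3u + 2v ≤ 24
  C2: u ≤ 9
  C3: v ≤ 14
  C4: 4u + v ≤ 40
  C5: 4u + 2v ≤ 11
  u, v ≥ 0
Minimize: z = 24y1 + 9y2 + 14y3 + 40y4 + 11y5

Subject to:
  C1: -3y1 - y2 - 4y4 - 4y5 ≤ -9
  C2: -2y1 - y3 - y4 - 2y5 ≤ -3
  y1, y2, y3, y4, y5 ≥ 0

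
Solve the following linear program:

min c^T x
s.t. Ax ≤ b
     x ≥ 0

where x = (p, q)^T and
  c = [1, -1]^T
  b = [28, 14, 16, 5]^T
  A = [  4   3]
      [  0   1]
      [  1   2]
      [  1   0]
Each vertex is the intersection of two constraint boundaries that also satisfies all remaining constraints:
  p = 0 and q = 0 → (0, 0)
  p = 5 and q = 0 → (5, 0)
  4p + 3q = 28 and p = 5 → (5, 2.667)
  4p + 3q = 28 and p + 2q = 16 → (1.6, 7.2)
  p + 2q = 16 and p = 0 → (0, 8)

Evaluating z = p - q at each vertex:
  (0, 0): z = 0
  (5, 0): z = 5
  (5, 2.667): z = 2.333
  (1.6, 7.2): z = -5.6
  (0, 8): z = -8

The minimum is at (0, 8) with z = -8.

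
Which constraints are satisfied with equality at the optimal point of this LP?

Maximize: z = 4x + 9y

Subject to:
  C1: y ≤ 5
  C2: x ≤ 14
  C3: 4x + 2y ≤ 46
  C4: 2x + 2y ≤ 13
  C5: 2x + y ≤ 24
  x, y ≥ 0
Optimal: x = 1.5, y = 5
Slack at optimum:
  C1: slack = 0 (binding)
  C2: slack = 12.5
  C3: slack = 30
  C4: slack = 0 (binding)
  C5: slack = 16
  x ≥ 0: x = 1.5
  y ≥ 0: y = 5
Binding constraints: C1, C4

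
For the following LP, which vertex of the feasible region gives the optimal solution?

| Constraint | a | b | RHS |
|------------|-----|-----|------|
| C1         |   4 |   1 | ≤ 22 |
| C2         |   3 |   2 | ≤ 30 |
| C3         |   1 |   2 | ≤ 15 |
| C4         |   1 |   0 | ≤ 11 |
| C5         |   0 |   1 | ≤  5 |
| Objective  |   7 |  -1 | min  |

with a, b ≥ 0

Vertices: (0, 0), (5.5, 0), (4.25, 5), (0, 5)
Evaluating z = 7a - b at each vertex:
  (0, 0): z = 0
  (5.5, 0): z = 38.5
  (4.25, 5): z = 24.75
  (0, 5): z = -5

The smallest value is z = -5, attained at (0, 5).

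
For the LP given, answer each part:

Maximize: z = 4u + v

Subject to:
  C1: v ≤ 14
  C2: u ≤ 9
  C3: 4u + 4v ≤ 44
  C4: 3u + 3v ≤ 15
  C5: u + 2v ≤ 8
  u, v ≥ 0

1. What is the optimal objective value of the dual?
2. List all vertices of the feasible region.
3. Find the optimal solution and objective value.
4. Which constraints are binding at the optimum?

1. 20 (by strong duality, equal to the primal optimum)
2. (0, 0), (5, 0), (2, 3), (0, 4)
3. u = 5, v = 0, z = 20
4. C4, v ≥ 0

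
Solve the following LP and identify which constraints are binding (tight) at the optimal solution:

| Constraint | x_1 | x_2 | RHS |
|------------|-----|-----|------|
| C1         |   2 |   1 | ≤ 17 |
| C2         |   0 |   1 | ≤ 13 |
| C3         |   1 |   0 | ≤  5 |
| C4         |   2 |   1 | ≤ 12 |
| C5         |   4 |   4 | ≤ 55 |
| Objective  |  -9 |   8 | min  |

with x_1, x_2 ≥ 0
Optimal: x_1 = 5, x_2 = 0
Slack at optimum:
  C1: slack = 7
  C2: slack = 13
  C3: slack = 0 (binding)
  C4: slack = 2
  C5: slack = 35
  x_1 ≥ 0: x_1 = 5
  x_2 ≥ 0: x_2 = 0 (binding)
Binding constraints: C3, x_2 ≥ 0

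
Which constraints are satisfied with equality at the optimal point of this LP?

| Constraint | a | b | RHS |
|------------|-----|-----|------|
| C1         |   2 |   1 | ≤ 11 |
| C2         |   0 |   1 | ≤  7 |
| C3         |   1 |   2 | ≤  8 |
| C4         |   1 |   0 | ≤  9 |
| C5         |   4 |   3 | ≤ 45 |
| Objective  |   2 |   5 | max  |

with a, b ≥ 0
Optimal: a = 0, b = 4
Binding: C3, a ≥ 0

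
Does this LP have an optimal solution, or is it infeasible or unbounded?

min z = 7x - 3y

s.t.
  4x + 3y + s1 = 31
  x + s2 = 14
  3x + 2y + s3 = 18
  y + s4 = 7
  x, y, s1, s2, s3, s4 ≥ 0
The point (0, 7) satisfies every constraint, so the LP is feasible; the constraints give x ≤ 14 and y ≤ 7, which with x, y ≥ 0 keep the feasible region inside a bounded box. A feasible, bounded LP attains a finite optimum at a vertex.

Bounded optimum: z* = -21 at (0, 7).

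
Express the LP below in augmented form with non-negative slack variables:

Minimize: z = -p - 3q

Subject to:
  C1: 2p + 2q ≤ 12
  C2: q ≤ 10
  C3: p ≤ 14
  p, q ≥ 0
min z = -p - 3q

s.t.
  2p + 2q + s1 = 12
  q + s2 = 10
  p + s3 = 14
  p, q, s1, s2, s3 ≥ 0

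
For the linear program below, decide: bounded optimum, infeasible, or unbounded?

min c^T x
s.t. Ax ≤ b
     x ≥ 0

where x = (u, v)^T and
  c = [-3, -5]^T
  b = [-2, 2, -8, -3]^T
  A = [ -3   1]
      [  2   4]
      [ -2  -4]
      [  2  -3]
One constraint requires 2u + 4v ≤ 2, while the constraint -2u - 4v ≤ -8 is equivalent to 2u + 4v ≥ 8. Together they would need 8 ≤ 2u + 4v ≤ 2, which is impossible since 8 > 2. No point satisfies all constraints.

Infeasible — the constraint set is empty.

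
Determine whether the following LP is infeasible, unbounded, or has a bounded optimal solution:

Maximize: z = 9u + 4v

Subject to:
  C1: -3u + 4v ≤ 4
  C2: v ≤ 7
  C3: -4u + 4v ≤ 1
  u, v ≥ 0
Feasible point: (0, 0) satisfies every constraint, so the LP is feasible.
Direction d = (1, 0): for each constraint row a, a·d ≤ 0 —
  (-3)(1) + (4)(0) = -3 ≤ 0
  (0)(1) + (1)(0) = 0 ≤ 0
  (-4)(1) + (4)(0) = -4 ≤ 0
and d ≥ 0, so (0, 0) + t·d stays feasible for every t ≥ 0. Along this ray z = 9u + 4v changes by 9 per unit t, so z → +∞.

Unbounded — the objective can increase without bound over the feasible region.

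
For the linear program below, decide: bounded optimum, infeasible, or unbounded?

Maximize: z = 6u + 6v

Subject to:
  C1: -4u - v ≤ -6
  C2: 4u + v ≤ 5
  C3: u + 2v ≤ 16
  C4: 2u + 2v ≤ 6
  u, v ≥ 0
C2 requires 4u + v ≤ 5, while C1 (-4u - v ≤ -6) is equivalent to 4u + v ≥ 6. Together they would need 6 ≤ 4u + v ≤ 5, which is impossible since 6 > 5. No point satisfies all constraints.

Infeasible: no point satisfies all constraints simultaneously.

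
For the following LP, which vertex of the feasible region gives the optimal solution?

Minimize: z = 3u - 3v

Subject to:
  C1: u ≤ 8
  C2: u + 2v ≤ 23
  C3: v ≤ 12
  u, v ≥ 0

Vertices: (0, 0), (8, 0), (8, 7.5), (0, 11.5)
Evaluating z = 3u - 3v at each vertex:
  (0, 0): z = 0
  (8, 0): z = 24
  (8, 7.5): z = 1.5
  (0, 11.5): z = -34.5

The smallest value is z = -34.5, attained at (0, 11.5).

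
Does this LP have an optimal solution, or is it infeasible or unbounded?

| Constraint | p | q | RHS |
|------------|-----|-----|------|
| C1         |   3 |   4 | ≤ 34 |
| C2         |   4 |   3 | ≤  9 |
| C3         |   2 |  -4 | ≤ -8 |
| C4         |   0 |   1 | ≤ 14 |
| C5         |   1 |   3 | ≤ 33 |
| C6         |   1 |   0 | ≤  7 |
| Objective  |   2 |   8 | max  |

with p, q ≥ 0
The point (0, 3) satisfies every constraint, so the LP is feasible; the constraints give p ≤ 7 and q ≤ 14, which with p, q ≥ 0 keep the feasible region inside a bounded box. A feasible, bounded LP attains a finite optimum at a vertex.

Bounded optimum: z* = 24 at (0, 3).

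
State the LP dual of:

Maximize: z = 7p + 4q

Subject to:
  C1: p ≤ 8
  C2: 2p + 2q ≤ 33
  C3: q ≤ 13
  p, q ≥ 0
Minimize: z = 8y1 + 33y2 + 13y3

Subject to:
  C1: -y1 - 2y2 ≤ -7
  C2: -2y2 - y3 ≤ -4
  y1, y2, y3 ≥ 0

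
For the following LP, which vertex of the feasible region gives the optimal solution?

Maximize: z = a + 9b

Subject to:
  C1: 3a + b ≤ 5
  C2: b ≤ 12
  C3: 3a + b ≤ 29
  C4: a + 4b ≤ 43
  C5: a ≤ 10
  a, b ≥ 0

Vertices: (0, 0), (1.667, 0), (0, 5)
Evaluating z = a + 9b at each vertex:
  (0, 0): z = 0
  (1.667, 0): z = 1.667
  (0, 5): z = 45

The largest value is z = 45, attained at (0, 5).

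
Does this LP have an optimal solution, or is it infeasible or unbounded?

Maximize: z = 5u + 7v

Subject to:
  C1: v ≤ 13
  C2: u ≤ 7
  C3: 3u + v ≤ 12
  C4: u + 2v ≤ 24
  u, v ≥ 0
The point (0, 12) satisfies every constraint, so the LP is feasible; the constraints give u ≤ 7 and v ≤ 13, which with u, v ≥ 0 keep the feasible region inside a bounded box. A feasible, bounded LP attains a finite optimum at a vertex.

Evaluating z = 5u + 7v at each vertex:
  (0, 0): z = 0
  (4, 0): z = 20
  (0, 12): z = 84

Bounded optimum: z* = 84 at (0, 12).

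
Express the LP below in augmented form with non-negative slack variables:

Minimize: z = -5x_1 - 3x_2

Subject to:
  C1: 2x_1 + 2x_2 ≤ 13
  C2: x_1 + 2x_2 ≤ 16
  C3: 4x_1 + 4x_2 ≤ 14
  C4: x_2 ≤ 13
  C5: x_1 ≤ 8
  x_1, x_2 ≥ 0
min z = -5x_1 - 3x_2

s.t.
  2x_1 + 2x_2 + s1 = 13
  x_1 + 2x_2 + s2 = 16
  4x_1 + 4x_2 + s3 = 14
  x_2 + s4 = 13
  x_1 + s5 = 8
  x_1, x_2, s1, s2, s3, s4, s5 ≥ 0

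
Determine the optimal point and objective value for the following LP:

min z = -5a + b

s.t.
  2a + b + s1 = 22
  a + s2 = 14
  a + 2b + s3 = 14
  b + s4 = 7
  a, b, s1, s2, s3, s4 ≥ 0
Each vertex is the intersection of two constraint boundaries that also satisfies all remaining constraints:
  a = 0 and b = 0 → (0, 0)
  2a + b = 22 and b = 0 → (11, 0)
  2a + b = 22 and a + 2b = 14 → (10, 2)
  a + 2b = 14 and b = 7 → (0, 7)

Evaluating z = -5a + b at each vertex:
  (0, 0): z = 0
  (11, 0): z = -55
  (10, 2): z = -48
  (0, 7): z = 7

The minimum is at (11, 0) with z = -55.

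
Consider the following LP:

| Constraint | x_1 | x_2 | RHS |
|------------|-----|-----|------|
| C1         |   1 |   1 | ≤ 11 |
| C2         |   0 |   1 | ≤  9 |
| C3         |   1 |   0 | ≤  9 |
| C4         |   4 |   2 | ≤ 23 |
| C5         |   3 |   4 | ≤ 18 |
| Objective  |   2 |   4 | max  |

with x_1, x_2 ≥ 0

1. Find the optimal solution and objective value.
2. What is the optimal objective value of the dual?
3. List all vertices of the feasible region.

1. x_1 = 0, x_2 = 4.5, z = 18
2. 18 (by strong duality, equal to the primal optimum)
3. (0, 0), (5.75, 0), (5.6, 0.3), (0, 4.5)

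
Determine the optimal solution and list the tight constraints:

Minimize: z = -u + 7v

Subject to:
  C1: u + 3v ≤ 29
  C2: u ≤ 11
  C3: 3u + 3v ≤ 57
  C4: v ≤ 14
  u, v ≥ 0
Optimal: u = 11, v = 0
Slack at optimum:
  C1: slack = 18
  C2: slack = 0 (binding)
  C3: slack = 24
  C4: slack = 14
  u ≥ 0: u = 11
  v ≥ 0: v = 0 (binding)
Binding constraints: C2, v ≥ 0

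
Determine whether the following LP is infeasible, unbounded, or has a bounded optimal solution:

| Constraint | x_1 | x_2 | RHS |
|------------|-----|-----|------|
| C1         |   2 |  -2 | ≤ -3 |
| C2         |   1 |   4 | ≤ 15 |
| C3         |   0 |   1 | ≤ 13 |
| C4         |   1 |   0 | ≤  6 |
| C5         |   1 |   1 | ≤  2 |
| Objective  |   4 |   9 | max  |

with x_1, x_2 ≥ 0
The point (0, 2) satisfies every constraint, so the LP is feasible; the constraints give x_1 ≤ 6 and x_2 ≤ 13, which with x_1, x_2 ≥ 0 keep the feasible region inside a bounded box. A feasible, bounded LP attains a finite optimum at a vertex.

Bounded optimum: z* = 18 at (0, 2).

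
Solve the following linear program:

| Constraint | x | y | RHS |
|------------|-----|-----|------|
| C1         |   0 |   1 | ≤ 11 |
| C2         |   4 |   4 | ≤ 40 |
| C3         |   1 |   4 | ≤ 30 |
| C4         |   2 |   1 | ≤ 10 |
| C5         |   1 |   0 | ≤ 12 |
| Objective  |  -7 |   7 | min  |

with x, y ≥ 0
Each vertex is the intersection of two constraint boundaries that also satisfies all remaining constraints:
  x = 0 and y = 0 → (0, 0)
  2x + y = 10 and y = 0 → (5, 0)
  x + 4y = 30 and 2x + y = 10 → (1.429, 7.143)
  x + 4y = 30 and x = 0 → (0, 7.5)

Evaluating z = -7x + 7y at each vertex:
  (0, 0): z = 0
  (5, 0): z = -35
  (1.429, 7.143): z = 40
  (0, 7.5): z = 52.5

The minimum is at (5, 0) with z = -35.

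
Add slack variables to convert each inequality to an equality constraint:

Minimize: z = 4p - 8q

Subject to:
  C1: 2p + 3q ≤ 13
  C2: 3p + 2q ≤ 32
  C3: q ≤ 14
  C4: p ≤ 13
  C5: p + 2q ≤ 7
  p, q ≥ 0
min z = 4p - 8q

s.t.
  2p + 3q + s1 = 13
  3p + 2q + s2 = 32
  q + s3 = 14
  p + s4 = 13
  p + 2q + s5 = 7
  p, q, s1, s2, s3, s4, s5 ≥ 0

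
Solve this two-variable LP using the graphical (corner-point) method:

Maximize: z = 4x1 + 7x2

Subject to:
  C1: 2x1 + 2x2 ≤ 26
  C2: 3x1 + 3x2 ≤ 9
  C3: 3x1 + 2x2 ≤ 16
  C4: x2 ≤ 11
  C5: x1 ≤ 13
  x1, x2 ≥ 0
Each vertex is the intersection of two constraint boundaries that also satisfies all remaining constraints:
  x1 = 0 and x2 = 0 → (0, 0)
  3x1 + 3x2 = 9 and x2 = 0 → (3, 0)
  3x1 + 3x2 = 9 and x1 = 0 → (0, 3)

Evaluating z = 4x1 + 7x2 at each vertex:
  (0, 0): z = 0
  (3, 0): z = 12
  (0, 3): z = 21

The maximum is at (0, 3) with z = 21.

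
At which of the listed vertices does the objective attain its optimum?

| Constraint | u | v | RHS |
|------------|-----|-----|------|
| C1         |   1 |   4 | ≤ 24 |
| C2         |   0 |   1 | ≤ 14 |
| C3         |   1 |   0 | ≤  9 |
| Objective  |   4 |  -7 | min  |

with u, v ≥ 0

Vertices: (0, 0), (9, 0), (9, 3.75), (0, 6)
Evaluating z = 4u - 7v at each vertex:
  (0, 0): z = 0
  (9, 0): z = 36
  (9, 3.75): z = 9.75
  (0, 6): z = -42

The smallest value is z = -42, attained at (0, 6).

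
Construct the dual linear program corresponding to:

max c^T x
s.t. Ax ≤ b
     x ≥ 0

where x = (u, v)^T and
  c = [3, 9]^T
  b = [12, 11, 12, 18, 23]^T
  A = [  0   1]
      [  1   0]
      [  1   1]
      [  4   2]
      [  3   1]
Minimize: z = 12y1 + 11y2 + 12y3 + 18y4 + 23y5

Subject to:
  C1: -y2 - y3 - 4y4 - 3y5 ≤ -3
  C2: -y1 - y3 - 2y4 - y5 ≤ -9
  y1, y2, y3, y4, y5 ≥ 0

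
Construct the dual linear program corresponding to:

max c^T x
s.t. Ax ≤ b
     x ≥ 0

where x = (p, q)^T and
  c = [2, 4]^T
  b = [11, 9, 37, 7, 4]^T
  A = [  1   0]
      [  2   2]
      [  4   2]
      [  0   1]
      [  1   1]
Minimize: z = 11y1 + 9y2 + 37y3 + 7y4 + 4y5

Subject to:
  C1: -y1 - 2y2 - 4y3 - y5 ≤ -2
  C2: -2y2 - 2y3 - y4 - y5 ≤ -4
  y1, y2, y3, y4, y5 ≥ 0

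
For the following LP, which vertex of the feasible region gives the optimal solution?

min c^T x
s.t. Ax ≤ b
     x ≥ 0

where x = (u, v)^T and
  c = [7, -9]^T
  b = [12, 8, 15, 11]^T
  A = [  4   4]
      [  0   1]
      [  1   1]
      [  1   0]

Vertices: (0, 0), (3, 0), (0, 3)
(0, 3) with z = -27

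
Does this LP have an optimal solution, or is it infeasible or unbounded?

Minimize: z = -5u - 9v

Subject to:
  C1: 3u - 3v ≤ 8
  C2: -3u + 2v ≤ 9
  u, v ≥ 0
Feasible point: (0, 0) satisfies every constraint, so the LP is feasible.
Direction d = (1, 1): for each constraint row a, a·d ≤ 0 —
  (3)(1) + (-3)(1) = 0 ≤ 0
  (-3)(1) + (2)(1) = -1 ≤ 0
and d ≥ 0, so (0, 0) + t·d stays feasible for every t ≥ 0. Along this ray z = -5u - 9v changes by -14 per unit t, so z → −∞.

The LP is unbounded; z can be made arbitrarily small.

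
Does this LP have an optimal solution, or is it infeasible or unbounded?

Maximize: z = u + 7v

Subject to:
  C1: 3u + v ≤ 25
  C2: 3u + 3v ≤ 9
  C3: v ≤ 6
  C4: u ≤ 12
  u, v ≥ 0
The point (0, 3) satisfies every constraint, so the LP is feasible; the constraints give u ≤ 12 and v ≤ 6, which with u, v ≥ 0 keep the feasible region inside a bounded box. A feasible, bounded LP attains a finite optimum at a vertex.

The LP has an optimal solution: (0, 3) with z = 21.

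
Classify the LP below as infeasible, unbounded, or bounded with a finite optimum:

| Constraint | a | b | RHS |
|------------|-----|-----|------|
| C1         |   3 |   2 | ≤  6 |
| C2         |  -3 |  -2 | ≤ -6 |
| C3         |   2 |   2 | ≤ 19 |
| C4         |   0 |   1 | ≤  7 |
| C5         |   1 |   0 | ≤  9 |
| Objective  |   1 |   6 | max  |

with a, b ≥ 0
The point (0, 3) satisfies every constraint, so the LP is feasible; the constraints give a ≤ 9 and b ≤ 7, which with a, b ≥ 0 keep the feasible region inside a bounded box. A feasible, bounded LP attains a finite optimum at a vertex.

Evaluating z = a + 6b at each vertex:
  (2, 0): z = 2
  (0, 3): z = 18

Feasible with finite optimum z* = 18 at (0, 3).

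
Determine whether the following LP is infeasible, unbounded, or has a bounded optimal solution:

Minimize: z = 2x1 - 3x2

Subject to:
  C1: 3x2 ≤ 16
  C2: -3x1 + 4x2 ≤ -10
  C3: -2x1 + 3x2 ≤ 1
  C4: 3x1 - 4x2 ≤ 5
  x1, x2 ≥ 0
C4 requires 3x1 - 4x2 ≤ 5, while C2 (-3x1 + 4x2 ≤ -10) is equivalent to 3x1 - 4x2 ≥ 10. Together they would need 10 ≤ 3x1 - 4x2 ≤ 5, which is impossible since 10 > 5. No point satisfies all constraints.

The feasible region is empty; the LP is infeasible.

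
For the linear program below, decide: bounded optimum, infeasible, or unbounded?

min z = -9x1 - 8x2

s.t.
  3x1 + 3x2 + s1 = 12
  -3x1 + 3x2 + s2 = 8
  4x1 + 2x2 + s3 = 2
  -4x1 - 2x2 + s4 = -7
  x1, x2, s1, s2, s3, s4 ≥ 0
The row 4x1 + 2x2 + s3 = 2 with s3 ≥ 0 requires 4x1 + 2x2 ≤ 2, while the row -4x1 - 2x2 + s4 = -7 with s4 ≥ 0 is equivalent to 4x1 + 2x2 ≥ 7. Together they would need 7 ≤ 4x1 + 2x2 ≤ 2, which is impossible since 7 > 2. No point satisfies all constraints.

The feasible region is empty; the LP is infeasible.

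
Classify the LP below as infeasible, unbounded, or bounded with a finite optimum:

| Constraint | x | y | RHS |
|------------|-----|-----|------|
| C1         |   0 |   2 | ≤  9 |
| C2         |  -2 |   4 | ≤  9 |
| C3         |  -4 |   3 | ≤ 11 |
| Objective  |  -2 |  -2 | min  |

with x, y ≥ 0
Feasible point: (0, 0) satisfies every constraint, so the LP is feasible.
Direction d = (1, 0): for each constraint row a, a·d ≤ 0 —
  (0)(1) + (2)(0) = 0 ≤ 0
  (-2)(1) + (4)(0) = -2 ≤ 0
  (-4)(1) + (3)(0) = -4 ≤ 0
and d ≥ 0, so (0, 0) + t·d stays feasible for every t ≥ 0. Along this ray z = -2x - 2y changes by -2 per unit t, so z → −∞.

Unbounded — the objective can decrease without bound over the feasible region.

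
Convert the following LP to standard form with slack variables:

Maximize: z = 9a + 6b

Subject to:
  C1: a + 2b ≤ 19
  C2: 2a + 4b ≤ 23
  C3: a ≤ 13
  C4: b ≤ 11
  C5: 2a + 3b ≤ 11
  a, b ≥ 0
max z = 9a + 6b

s.t.
  a + 2b + s1 = 19
  2a + 4b + s2 = 23
  a + s3 = 13
  b + s4 = 11
  2a + 3b + s5 = 11
  a, b, s1, s2, s3, s4, s5 ≥ 0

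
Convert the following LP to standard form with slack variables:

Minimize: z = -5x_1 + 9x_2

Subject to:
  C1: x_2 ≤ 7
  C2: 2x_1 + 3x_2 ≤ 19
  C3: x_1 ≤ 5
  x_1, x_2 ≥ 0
min z = -5x_1 + 9x_2

s.t.
  x_2 + s1 = 7
  2x_1 + 3x_2 + s2 = 19
  x_1 + s3 = 5
  x_1, x_2, s1, s2, s3 ≥ 0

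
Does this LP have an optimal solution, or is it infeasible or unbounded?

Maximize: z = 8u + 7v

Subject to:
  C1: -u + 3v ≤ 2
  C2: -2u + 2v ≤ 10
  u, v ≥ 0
Feasible point: (0, 0) satisfies every constraint, so the LP is feasible.
Direction d = (1, 0): for each constraint row a, a·d ≤ 0 —
  (-1)(1) + (3)(0) = -1 ≤ 0
  (-2)(1) + (2)(0) = -2 ≤ 0
and d ≥ 0, so (0, 0) + t·d stays feasible for every t ≥ 0. Along this ray z = 8u + 7v changes by 8 per unit t, so z → +∞.

The LP is unbounded; z can be made arbitrarily large.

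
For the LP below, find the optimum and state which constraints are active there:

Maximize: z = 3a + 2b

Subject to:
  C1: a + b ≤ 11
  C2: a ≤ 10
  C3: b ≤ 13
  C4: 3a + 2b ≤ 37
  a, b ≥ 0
Optimal: a = 10, b = 1
Slack at optimum:
  C1: slack = 0 (binding)
  C2: slack = 0 (binding)
  C3: slack = 12
  C4: slack = 5
  a ≥ 0: a = 10
  b ≥ 0: b = 1
Binding constraints: C1, C2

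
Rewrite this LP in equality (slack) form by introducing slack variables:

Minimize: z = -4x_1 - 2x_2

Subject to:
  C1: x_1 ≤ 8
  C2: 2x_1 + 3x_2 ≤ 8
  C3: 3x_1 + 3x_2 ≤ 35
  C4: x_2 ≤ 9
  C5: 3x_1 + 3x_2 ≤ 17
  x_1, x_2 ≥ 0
min z = -4x_1 - 2x_2

s.t.
  x_1 + s1 = 8
  2x_1 + 3x_2 + s2 = 8
  3x_1 + 3x_2 + s3 = 35
  x_2 + s4 = 9
  3x_1 + 3x_2 + s5 = 17
  x_1, x_2, s1, s2, s3, s4, s5 ≥ 0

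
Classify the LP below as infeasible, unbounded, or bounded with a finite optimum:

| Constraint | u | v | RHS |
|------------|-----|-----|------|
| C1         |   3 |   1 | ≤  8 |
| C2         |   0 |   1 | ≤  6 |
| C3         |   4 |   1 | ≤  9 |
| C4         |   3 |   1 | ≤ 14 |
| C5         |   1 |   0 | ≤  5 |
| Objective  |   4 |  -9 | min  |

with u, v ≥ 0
The point (0, 6) satisfies every constraint, so the LP is feasible; the constraints give u ≤ 5 and v ≤ 6, which with u, v ≥ 0 keep the feasible region inside a bounded box. A feasible, bounded LP attains a finite optimum at a vertex.

Evaluating z = 4u - 9v at each vertex:
  (0, 0): z = 0
  (2.25, 0): z = 9
  (1, 5): z = -41
  (0.6667, 6): z = -51.33
  (0, 6): z = -54

Bounded optimum: z* = -54 at (0, 6).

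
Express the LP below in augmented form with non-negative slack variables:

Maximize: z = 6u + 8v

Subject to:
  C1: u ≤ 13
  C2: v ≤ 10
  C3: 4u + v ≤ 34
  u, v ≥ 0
max z = 6u + 8v

s.t.
  u + s1 = 13
  v + s2 = 10
  4u + v + s3 = 34
  u, v, s1, s2, s3 ≥ 0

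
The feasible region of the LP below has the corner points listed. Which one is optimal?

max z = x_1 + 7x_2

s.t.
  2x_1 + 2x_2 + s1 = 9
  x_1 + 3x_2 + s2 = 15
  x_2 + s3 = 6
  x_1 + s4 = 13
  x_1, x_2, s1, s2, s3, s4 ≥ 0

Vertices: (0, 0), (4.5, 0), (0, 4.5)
(0, 4.5) with z = 31.5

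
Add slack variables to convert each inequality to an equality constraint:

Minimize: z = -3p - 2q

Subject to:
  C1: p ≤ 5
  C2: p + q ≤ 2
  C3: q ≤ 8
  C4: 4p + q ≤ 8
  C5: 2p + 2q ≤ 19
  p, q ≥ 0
min z = -3p - 2q

s.t.
  p + s1 = 5
  p + q + s2 = 2
  q + s3 = 8
  4p + q + s4 = 8
  2p + 2q + s5 = 19
  p, q, s1, s2, s3, s4, s5 ≥ 0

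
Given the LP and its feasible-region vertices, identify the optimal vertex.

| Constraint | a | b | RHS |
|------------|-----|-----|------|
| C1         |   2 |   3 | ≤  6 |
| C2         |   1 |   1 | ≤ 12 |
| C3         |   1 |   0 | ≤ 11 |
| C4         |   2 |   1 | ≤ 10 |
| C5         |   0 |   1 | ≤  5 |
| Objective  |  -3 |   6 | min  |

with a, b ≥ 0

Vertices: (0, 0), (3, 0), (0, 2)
Evaluating z = -3a + 6b at each vertex:
  (0, 0): z = 0
  (3, 0): z = -9
  (0, 2): z = 12

The smallest value is z = -9, attained at (3, 0).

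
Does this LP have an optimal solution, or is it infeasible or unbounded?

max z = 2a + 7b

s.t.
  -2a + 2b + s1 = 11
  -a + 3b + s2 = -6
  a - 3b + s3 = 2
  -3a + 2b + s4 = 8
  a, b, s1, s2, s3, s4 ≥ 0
The row a - 3b + s3 = 2 with s3 ≥ 0 requires a - 3b ≤ 2, while the row -a + 3b + s2 = -6 with s2 ≥ 0 is equivalent to a - 3b ≥ 6. Together they would need 6 ≤ a - 3b ≤ 2, which is impossible since 6 > 2. No point satisfies all constraints.

Infeasible — the constraint set is empty.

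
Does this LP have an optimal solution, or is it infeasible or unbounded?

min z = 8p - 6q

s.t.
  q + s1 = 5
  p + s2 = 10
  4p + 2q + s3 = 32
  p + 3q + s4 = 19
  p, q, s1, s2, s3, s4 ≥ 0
The point (0, 5) satisfies every constraint, so the LP is feasible; the constraints give p ≤ 10 and q ≤ 5, which with p, q ≥ 0 keep the feasible region inside a bounded box. A feasible, bounded LP attains a finite optimum at a vertex.

Evaluating z = 8p - 6q at each vertex:
  (0, 0): z = 0
  (8, 0): z = 64
  (5.8, 4.4): z = 20
  (4, 5): z = 2
  (0, 5): z = -30

The LP has an optimal solution: (0, 5) with z = -30.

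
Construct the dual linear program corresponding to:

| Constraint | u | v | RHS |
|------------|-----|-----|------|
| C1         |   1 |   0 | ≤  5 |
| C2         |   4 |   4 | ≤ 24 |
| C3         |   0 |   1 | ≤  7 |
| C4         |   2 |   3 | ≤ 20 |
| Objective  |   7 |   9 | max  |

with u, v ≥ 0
Minimize: z = 5y1 + 24y2 + 7y3 + 20y4

Subject to:
  C1: -y1 - 4y2 - 2y4 ≤ -7
  C2: -4y2 - y3 - 3y4 ≤ -9
  y1, y2, y3, y4 ≥ 0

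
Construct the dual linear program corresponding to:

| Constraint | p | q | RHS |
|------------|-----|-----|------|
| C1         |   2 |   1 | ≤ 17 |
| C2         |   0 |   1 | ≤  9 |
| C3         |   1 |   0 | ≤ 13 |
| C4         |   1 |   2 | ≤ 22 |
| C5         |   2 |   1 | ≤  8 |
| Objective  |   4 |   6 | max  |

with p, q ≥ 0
Minimize: z = 17y1 + 9y2 + 13y3 + 22y4 + 8y5

Subject to:
  C1: -2y1 - y3 - y4 - 2y5 ≤ -4
  C2: -y1 - y2 - 2y4 - y5 ≤ -6
  y1, y2, y3, y4, y5 ≥ 0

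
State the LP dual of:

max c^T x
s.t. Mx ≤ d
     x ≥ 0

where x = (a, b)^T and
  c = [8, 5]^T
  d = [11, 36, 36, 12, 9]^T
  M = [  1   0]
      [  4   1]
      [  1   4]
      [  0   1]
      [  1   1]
Minimize: z = 11y1 + 36y2 + 36y3 + 12y4 + 9y5

Subject to:
  C1: -y1 - 4y2 - y3 - y5 ≤ -8
  C2: -y2 - 4y3 - y4 - y5 ≤ -5
  y1, y2, y3, y4, y5 ≥ 0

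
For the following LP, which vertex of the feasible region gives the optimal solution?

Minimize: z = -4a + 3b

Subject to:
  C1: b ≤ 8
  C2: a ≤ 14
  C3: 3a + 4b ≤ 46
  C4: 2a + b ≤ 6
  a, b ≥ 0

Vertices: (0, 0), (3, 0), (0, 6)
Evaluating z = -4a + 3b at each vertex:
  (0, 0): z = 0
  (3, 0): z = -12
  (0, 6): z = 18

The smallest value is z = -12, attained at (3, 0).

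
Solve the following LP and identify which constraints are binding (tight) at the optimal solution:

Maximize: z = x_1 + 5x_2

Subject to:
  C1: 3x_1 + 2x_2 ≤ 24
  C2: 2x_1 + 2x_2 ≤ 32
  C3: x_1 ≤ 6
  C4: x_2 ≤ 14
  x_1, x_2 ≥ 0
Optimal: x_1 = 0, x_2 = 12
Slack at optimum:
  C1: slack = 0 (binding)
  C2: slack = 8
  C3: slack = 6
  C4: slack = 2
  x_1 ≥ 0: x_1 = 0 (binding)
  x_2 ≥ 0: x_2 = 12
Binding constraints: C1, x_1 ≥ 0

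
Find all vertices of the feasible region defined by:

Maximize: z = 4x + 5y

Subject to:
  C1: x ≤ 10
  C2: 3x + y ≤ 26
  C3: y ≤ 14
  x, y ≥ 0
Each vertex is the intersection of two constraint boundaries that also satisfies all remaining constraints:
  x = 0 and y = 0 → (0, 0)
  3x + y = 26 and y = 0 → (8.667, 0)
  3x + y = 26 and y = 14 → (4, 14)
  y = 14 and x = 0 → (0, 14)

Vertices: (0, 0), (8.667, 0), (4, 14), (0, 14)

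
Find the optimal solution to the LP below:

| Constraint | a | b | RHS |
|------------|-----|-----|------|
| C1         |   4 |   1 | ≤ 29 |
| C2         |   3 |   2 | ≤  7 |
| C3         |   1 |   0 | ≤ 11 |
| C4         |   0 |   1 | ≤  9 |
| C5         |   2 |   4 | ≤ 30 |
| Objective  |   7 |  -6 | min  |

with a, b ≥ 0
Each vertex is the intersection of two constraint boundaries that also satisfies all remaining constraints:
  a = 0 and b = 0 → (0, 0)
  3a + 2b = 7 and b = 0 → (2.333, 0)
  3a + 2b = 7 and a = 0 → (0, 3.5)

Evaluating z = 7a - 6b at each vertex:
  (0, 0): z = 0
  (2.333, 0): z = 16.33
  (0, 3.5): z = -21

The minimum is at (0, 3.5) with z = -21.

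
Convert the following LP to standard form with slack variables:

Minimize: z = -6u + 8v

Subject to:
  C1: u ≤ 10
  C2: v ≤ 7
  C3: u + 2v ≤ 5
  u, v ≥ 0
min z = -6u + 8v

s.t.
  u + s1 = 10
  v + s2 = 7
  u + 2v + s3 = 5
  u, v, s1, s2, s3 ≥ 0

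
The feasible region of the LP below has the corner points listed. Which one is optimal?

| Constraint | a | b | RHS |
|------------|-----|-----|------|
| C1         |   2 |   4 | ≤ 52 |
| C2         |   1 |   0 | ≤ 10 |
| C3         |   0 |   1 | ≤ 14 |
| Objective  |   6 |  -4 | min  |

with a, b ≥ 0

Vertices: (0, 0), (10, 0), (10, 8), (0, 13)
(0, 13) with z = -52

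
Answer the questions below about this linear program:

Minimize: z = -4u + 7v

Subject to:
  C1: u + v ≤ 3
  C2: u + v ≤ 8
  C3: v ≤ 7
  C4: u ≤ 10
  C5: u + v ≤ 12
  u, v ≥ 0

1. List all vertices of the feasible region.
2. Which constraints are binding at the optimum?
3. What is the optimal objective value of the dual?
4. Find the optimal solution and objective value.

1. (0, 0), (3, 0), (0, 3)
2. C1, v ≥ 0
3. -12 (by strong duality, equal to the primal optimum)
4. u = 3, v = 0, z = -12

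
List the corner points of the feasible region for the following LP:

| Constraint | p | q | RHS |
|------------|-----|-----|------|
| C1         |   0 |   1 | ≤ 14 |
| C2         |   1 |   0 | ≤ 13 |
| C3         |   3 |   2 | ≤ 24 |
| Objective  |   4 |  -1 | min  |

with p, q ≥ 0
Each vertex is the intersection of two constraint boundaries that also satisfies all remaining constraints:
  p = 0 and q = 0 → (0, 0)
  3p + 2q = 24 and q = 0 → (8, 0)
  3p + 2q = 24 and p = 0 → (0, 12)

Vertices: (0, 0), (8, 0), (0, 12)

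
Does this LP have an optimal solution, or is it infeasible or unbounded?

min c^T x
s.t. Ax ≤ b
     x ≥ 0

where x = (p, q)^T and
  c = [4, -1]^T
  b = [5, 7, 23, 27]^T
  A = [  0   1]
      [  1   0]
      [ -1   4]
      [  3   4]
The point (0, 5) satisfies every constraint, so the LP is feasible; the constraints give p ≤ 7 and q ≤ 5, which with p, q ≥ 0 keep the feasible region inside a bounded box. A feasible, bounded LP attains a finite optimum at a vertex.

Bounded optimum: z* = -5 at (0, 5).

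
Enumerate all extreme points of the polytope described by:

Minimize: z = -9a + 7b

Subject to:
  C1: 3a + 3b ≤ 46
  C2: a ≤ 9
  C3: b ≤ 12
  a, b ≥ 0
Each vertex is the intersection of two constraint boundaries that also satisfies all remaining constraints:
  a = 0 and b = 0 → (0, 0)
  a = 9 and b = 0 → (9, 0)
  3a + 3b = 46 and a = 9 → (9, 6.333)
  3a + 3b = 46 and b = 12 → (3.333, 12)
  b = 12 and a = 0 → (0, 12)

Vertices: (0, 0), (9, 0), (9, 6.333), (3.333, 12), (0, 12)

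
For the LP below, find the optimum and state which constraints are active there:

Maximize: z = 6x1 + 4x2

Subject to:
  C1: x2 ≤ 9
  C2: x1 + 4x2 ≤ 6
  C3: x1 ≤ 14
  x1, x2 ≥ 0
Optimal: x1 = 6, x2 = 0
Slack at optimum:
  C1: slack = 9
  C2: slack = 0 (binding)
  C3: slack = 8
  x1 ≥ 0: x1 = 6
  x2 ≥ 0: x2 = 0 (binding)
Binding constraints: C2, x2 ≥ 0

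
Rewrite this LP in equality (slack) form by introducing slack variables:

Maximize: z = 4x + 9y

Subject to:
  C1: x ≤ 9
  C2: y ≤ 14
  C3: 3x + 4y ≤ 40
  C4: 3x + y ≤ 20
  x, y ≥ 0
max z = 4x + 9y

s.t.
  x + s1 = 9
  y + s2 = 14
  3x + 4y + s3 = 40
  3x + y + s4 = 20
  x, y, s1, s2, s3, s4 ≥ 0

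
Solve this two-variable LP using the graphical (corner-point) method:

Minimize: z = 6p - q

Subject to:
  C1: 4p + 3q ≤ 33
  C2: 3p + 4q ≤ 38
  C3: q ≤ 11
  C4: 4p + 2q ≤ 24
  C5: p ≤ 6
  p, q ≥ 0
Each vertex is the intersection of two constraint boundaries that also satisfies all remaining constraints:
  p = 0 and q = 0 → (0, 0)
  4p + 2q = 24 and p = 6 → (6, 0)
  3p + 4q = 38 and 4p + 2q = 24 → (2, 8)
  3p + 4q = 38 and p = 0 → (0, 9.5)

Evaluating z = 6p - q at each vertex:
  (0, 0): z = 0
  (6, 0): z = 36
  (2, 8): z = 4
  (0, 9.5): z = -9.5

The minimum is at (0, 9.5) with z = -9.5.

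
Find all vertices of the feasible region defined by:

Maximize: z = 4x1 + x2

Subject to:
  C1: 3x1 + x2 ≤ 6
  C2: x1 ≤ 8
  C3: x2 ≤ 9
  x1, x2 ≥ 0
Each vertex is the intersection of two constraint boundaries that also satisfies all remaining constraints:
  x1 = 0 and x2 = 0 → (0, 0)
  3x1 + x2 = 6 and x2 = 0 → (2, 0)
  3x1 + x2 = 6 and x1 = 0 → (0, 6)

Vertices: (0, 0), (2, 0), (0, 6)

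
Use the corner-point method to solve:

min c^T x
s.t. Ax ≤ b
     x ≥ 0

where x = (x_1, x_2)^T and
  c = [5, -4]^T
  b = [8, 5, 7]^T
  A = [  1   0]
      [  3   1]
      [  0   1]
Each vertex is the intersection of two constraint boundaries that also satisfies all remaining constraints:
  x_1 = 0 and x_2 = 0 → (0, 0)
  3x_1 + x_2 = 5 and x_2 = 0 → (1.667, 0)
  3x_1 + x_2 = 5 and x_1 = 0 → (0, 5)

Evaluating z = 5x_1 - 4x_2 at each vertex:
  (0, 0): z = 0
  (1.667, 0): z = 8.333
  (0, 5): z = -20

The minimum is at (0, 5) with z = -20.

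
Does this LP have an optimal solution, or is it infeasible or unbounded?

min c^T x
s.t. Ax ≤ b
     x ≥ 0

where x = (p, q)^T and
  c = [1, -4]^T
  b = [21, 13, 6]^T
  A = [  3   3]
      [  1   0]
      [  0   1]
The point (0, 6) satisfies every constraint, so the LP is feasible; the constraints give p ≤ 13 and q ≤ 6, which with p, q ≥ 0 keep the feasible region inside a bounded box. A feasible, bounded LP attains a finite optimum at a vertex.

Evaluating z = p - 4q at each vertex:
  (0, 0): z = 0
  (7, 0): z = 7
  (1, 6): z = -23
  (0, 6): z = -24

Bounded optimum: z* = -24 at (0, 6).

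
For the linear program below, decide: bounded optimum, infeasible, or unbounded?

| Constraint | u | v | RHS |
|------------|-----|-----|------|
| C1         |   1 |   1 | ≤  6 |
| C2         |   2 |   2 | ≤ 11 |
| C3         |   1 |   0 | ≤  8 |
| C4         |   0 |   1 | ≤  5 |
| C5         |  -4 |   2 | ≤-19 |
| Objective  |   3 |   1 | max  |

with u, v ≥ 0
The point (5.5, 0) satisfies every constraint, so the LP is feasible; the constraints give u ≤ 8 and v ≤ 5, which with u, v ≥ 0 keep the feasible region inside a bounded box. A feasible, bounded LP attains a finite optimum at a vertex.

Evaluating z = 3u + v at each vertex:
  (4.75, 0): z = 14.25
  (5.5, 0): z = 16.5
  (5, 0.5): z = 15.5

The LP has an optimal solution: (5.5, 0) with z = 16.5.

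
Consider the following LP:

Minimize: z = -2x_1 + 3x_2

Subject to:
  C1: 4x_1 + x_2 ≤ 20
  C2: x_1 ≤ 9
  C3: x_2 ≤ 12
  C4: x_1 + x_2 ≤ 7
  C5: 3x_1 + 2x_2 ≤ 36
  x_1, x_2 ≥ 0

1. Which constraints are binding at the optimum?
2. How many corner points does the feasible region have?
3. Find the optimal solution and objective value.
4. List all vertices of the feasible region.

1. C1, x_2 ≥ 0
2. 4
3. x_1 = 5, x_2 = 0, z = -10
4. (0, 0), (5, 0), (4.333, 2.667), (0, 7)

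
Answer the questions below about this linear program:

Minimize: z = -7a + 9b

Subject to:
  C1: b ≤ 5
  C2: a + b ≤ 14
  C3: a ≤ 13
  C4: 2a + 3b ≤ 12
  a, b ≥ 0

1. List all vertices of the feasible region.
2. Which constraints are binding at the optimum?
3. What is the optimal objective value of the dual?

1. (0, 0), (6, 0), (0, 4)
2. C4, b ≥ 0
3. -42 (by strong duality, equal to the primal optimum)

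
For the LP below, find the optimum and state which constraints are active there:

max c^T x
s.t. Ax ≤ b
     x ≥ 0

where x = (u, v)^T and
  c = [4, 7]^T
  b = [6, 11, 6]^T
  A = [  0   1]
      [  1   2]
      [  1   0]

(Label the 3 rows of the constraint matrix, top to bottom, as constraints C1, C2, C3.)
Optimal: u = 6, v = 2.5
Slack at optimum:
  C1: slack = 3.5
  C2: slack = 0 (binding)
  C3: slack = 0 (binding)
  u ≥ 0: u = 6
  v ≥ 0: v = 2.5
Binding constraints: C2, C3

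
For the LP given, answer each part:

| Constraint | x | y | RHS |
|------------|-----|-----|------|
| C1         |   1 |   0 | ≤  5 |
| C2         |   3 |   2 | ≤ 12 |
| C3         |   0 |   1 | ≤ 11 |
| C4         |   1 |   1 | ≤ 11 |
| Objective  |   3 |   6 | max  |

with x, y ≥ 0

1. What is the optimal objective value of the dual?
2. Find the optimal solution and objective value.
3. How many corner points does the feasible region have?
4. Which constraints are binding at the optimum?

1. 36 (by strong duality, equal to the primal optimum)
2. x = 0, y = 6, z = 36
3. 3
4. C2, x ≥ 0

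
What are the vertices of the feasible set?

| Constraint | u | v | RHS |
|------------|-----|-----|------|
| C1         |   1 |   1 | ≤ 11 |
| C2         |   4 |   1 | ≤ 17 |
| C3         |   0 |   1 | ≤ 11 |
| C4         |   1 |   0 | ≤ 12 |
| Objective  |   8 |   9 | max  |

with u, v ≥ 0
Each vertex is the intersection of two constraint boundaries that also satisfies all remaining constraints:
  u = 0 and v = 0 → (0, 0)
  4u + v = 17 and v = 0 → (4.25, 0)
  u + v = 11 and 4u + v = 17 → (2, 9)
  u + v = 11 and v = 11 → (0, 11)

Vertices: (0, 0), (4.25, 0), (2, 9), (0, 11)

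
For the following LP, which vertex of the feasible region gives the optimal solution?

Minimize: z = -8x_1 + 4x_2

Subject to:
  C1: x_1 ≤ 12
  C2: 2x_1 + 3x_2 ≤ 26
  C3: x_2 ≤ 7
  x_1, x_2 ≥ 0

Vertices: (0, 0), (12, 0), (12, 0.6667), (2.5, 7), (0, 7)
Evaluating z = -8x_1 + 4x_2 at each vertex:
  (0, 0): z = 0
  (12, 0): z = -96
  (12, 0.6667): z = -93.33
  (2.5, 7): z = 8
  (0, 7): z = 28

The smallest value is z = -96, attained at (12, 0).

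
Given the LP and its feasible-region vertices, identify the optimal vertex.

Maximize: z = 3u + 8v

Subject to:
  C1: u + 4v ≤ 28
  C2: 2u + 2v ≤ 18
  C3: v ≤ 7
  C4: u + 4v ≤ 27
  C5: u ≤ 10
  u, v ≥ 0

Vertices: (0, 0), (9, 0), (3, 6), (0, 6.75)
Evaluating z = 3u + 8v at each vertex:
  (0, 0): z = 0
  (9, 0): z = 27
  (3, 6): z = 57
  (0, 6.75): z = 54

The largest value is z = 57, attained at (3, 6).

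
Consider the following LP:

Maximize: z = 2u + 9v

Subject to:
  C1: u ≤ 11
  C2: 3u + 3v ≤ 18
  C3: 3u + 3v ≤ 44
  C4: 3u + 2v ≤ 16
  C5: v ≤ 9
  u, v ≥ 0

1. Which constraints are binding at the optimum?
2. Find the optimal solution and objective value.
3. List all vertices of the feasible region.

1. C2, u ≥ 0
2. u = 0, v = 6, z = 54
3. (0, 0), (5.333, 0), (4, 2), (0, 6)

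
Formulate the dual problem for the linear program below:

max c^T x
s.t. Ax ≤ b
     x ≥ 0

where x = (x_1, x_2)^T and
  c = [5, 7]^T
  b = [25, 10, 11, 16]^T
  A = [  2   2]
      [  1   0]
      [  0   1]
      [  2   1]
Minimize: z = 25y1 + 10y2 + 11y3 + 16y4

Subject to:
  C1: -2y1 - y2 - 2y4 ≤ -5
  C2: -2y1 - y3 - y4 ≤ -7
  y1, y2, y3, y4 ≥ 0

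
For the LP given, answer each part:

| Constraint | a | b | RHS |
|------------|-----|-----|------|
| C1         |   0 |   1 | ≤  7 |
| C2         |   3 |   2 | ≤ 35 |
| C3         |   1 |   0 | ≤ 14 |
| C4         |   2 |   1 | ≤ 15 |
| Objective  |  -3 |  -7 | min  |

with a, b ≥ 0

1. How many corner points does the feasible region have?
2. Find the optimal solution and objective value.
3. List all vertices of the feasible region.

1. 4
2. a = 4, b = 7, z = -61
3. (0, 0), (7.5, 0), (4, 7), (0, 7)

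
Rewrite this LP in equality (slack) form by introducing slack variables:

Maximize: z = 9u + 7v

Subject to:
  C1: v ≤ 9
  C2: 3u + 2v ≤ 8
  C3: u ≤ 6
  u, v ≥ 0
max z = 9u + 7v

s.t.
  v + s1 = 9
  3u + 2v + s2 = 8
  u + s3 = 6
  u, v, s1, s2, s3 ≥ 0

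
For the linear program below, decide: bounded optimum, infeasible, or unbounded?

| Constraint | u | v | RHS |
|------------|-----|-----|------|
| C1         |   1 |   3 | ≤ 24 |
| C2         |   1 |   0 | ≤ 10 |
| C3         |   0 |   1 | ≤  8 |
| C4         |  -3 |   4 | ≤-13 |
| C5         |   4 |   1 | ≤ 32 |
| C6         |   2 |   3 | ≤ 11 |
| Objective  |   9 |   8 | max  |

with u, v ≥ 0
The point (5.5, 0) satisfies every constraint, so the LP is feasible; the constraints give u ≤ 10 and v ≤ 8, which with u, v ≥ 0 keep the feasible region inside a bounded box. A feasible, bounded LP attains a finite optimum at a vertex.

Bounded optimum: z* = 49.5 at (5.5, 0).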